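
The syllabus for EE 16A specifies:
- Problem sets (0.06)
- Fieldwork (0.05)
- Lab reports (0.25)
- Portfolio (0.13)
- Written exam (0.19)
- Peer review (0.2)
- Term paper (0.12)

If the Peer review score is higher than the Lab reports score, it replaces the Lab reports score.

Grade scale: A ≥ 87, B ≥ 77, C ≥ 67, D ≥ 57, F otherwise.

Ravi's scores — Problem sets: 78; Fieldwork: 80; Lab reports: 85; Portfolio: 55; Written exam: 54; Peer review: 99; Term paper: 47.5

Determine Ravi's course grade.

C

Peer review (99) > Lab reports (85), so Lab reports counts as 99.
Weighted total:
  Problem sets 78 × 0.06 = 4.68
  Fieldwork 80 × 0.05 = 4
  Lab reports 99 × 0.25 = 24.75
  Portfolio 55 × 0.13 = 7.15
  Written exam 54 × 0.19 = 10.26
  Peer review 99 × 0.2 = 19.8
  Term paper 47.5 × 0.12 = 5.7
Sum = 76.34
76.34 is ≥ 67 and < 77 → C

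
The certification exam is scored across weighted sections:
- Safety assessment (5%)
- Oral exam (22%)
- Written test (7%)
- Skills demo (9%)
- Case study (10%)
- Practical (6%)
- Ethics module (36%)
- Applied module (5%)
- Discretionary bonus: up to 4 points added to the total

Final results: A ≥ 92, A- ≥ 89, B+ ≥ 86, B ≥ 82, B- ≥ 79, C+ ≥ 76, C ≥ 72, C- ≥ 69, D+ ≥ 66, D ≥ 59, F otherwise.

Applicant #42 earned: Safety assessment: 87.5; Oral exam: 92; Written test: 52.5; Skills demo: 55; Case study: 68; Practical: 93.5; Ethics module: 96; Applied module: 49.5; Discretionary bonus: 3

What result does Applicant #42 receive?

B

Weighted total:
  Safety assessment 87.5 × 0.05 = 4.375
  Oral exam 92 × 0.22 = 20.24
  Written test 52.5 × 0.07 = 3.675
  Skills demo 55 × 0.09 = 4.95
  Case study 68 × 0.1 = 6.8
  Practical 93.5 × 0.06 = 5.61
  Ethics module 96 × 0.36 = 34.56
  Applied module 49.5 × 0.05 = 2.475
Sum = 82.685
Discretionary bonus: 82.685 + 3 = 85.685
85.685 is ≥ 82 and < 86 → B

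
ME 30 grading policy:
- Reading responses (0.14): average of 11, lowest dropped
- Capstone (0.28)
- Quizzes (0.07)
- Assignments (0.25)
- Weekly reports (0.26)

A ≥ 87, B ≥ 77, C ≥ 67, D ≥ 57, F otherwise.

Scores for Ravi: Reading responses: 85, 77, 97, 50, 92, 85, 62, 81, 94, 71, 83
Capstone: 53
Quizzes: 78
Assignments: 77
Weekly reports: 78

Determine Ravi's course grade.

Reading responses: drop 50 → average of remaining 10 = 827/10 = 82.7
Weighted total:
  Reading responses 82.7 × 0.14 = 11.578
  Capstone 53 × 0.28 = 14.84
  Quizzes 78 × 0.07 = 5.46
  Assignments 77 × 0.25 = 19.25
  Weekly reports 78 × 0.26 = 20.28
Sum = 71.408
71.408 is ≥ 67 and < 77 → C

C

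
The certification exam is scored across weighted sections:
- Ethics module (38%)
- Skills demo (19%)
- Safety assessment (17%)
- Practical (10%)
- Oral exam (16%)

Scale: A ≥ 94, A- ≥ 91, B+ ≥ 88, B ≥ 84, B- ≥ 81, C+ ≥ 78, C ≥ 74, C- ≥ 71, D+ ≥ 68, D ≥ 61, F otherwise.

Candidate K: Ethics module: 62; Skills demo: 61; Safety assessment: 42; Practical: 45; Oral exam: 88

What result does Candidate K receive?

F

Weighted total:
  Ethics module 62 × 0.38 = 23.56
  Skills demo 61 × 0.19 = 11.59
  Safety assessment 42 × 0.17 = 7.14
  Practical 45 × 0.1 = 4.5
  Oral exam 88 × 0.16 = 14.08
Sum = 60.87
60.87 < 61 → F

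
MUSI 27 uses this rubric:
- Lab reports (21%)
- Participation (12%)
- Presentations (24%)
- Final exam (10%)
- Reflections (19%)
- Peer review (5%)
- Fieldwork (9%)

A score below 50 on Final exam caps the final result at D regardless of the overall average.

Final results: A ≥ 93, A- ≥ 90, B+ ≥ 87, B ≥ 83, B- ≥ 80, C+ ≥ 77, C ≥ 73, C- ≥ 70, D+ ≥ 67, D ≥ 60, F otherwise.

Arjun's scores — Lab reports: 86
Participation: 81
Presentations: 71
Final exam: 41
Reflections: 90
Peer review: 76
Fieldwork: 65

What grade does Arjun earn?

Final exam score 41 < 50: minimum not met.
Weighted total:
  Lab reports 86 × 0.21 = 18.06
  Participation 81 × 0.12 = 9.72
  Presentations 71 × 0.24 = 17.04
  Final exam 41 × 0.1 = 4.1
  Reflections 90 × 0.19 = 17.1
  Peer review 76 × 0.05 = 3.8
  Fieldwork 65 × 0.09 = 5.85
Sum = 75.67
75.67 would be C; cap at D applies → D.

D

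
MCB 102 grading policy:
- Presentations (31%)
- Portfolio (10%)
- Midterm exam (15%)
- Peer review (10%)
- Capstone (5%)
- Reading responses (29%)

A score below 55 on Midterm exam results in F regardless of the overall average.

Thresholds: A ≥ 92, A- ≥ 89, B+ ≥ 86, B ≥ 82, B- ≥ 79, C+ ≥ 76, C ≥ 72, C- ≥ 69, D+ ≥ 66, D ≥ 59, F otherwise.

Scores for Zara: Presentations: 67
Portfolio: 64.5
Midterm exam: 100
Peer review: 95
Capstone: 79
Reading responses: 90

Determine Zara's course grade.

Midterm exam score 100 ≥ 55: minimum met.
Weighted total:
  Presentations 67 × 0.31 = 20.77
  Portfolio 64.5 × 0.1 = 6.45
  Midterm exam 100 × 0.15 = 15
  Peer review 95 × 0.1 = 9.5
  Capstone 79 × 0.05 = 3.95
  Reading responses 90 × 0.29 = 26.1
Sum = 81.77
81.77 is ≥ 79 and < 82 → B-

B-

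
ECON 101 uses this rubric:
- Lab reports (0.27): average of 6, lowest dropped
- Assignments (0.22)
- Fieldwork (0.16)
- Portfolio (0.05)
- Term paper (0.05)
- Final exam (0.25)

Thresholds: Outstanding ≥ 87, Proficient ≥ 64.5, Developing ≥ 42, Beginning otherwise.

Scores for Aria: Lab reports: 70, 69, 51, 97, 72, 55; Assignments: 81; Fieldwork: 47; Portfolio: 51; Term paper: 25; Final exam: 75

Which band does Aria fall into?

Lab reports: drop 51 → average of remaining 5 = 363/5 = 72.6
Weighted total:
  Lab reports 72.6 × 0.27 = 19.602
  Assignments 81 × 0.22 = 17.82
  Fieldwork 47 × 0.16 = 7.52
  Portfolio 51 × 0.05 = 2.55
  Term paper 25 × 0.05 = 1.25
  Final exam 75 × 0.25 = 18.75
Sum = 67.492
67.492 is ≥ 64.5 and < 87 → Proficient

Proficient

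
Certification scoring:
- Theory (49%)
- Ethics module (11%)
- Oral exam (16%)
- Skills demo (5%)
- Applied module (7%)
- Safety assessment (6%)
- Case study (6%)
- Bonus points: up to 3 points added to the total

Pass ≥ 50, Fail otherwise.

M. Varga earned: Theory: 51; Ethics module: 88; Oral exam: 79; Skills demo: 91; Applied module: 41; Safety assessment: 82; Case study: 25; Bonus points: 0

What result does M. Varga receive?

Weighted total:
  Theory 51 × 0.49 = 24.99
  Ethics module 88 × 0.11 = 9.68
  Oral exam 79 × 0.16 = 12.64
  Skills demo 91 × 0.05 = 4.55
  Applied module 41 × 0.07 = 2.87
  Safety assessment 82 × 0.06 = 4.92
  Case study 25 × 0.06 = 1.5
Sum = 61.15
Bonus points: 61.15 + 0 = 61.15
61.15 ≥ 50 → Pass

Pass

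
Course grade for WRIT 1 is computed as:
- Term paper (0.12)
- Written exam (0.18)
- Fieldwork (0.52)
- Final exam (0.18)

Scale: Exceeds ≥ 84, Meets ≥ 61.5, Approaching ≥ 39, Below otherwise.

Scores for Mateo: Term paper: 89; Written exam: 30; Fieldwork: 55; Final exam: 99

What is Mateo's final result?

Weighted total:
  Term paper 89 × 0.12 = 10.68
  Written exam 30 × 0.18 = 5.4
  Fieldwork 55 × 0.52 = 28.6
  Final exam 99 × 0.18 = 17.82
Sum = 62.5
62.5 is ≥ 61.5 and < 84 → Meets

Meets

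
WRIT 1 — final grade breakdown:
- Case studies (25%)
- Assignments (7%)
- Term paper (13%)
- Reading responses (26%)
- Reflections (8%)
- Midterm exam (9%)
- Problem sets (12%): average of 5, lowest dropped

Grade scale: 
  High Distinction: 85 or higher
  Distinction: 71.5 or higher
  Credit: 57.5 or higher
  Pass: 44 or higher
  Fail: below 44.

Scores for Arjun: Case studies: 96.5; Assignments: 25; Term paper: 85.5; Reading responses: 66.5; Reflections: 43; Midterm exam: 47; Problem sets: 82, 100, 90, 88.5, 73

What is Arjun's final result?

Problem sets: drop 73 → average of remaining 4 = 360.5/4 = 90.125
Weighted total:
  Case studies 96.5 × 0.25 = 24.125
  Assignments 25 × 0.07 = 1.75
  Term paper 85.5 × 0.13 = 11.115
  Reading responses 66.5 × 0.26 = 17.29
  Reflections 43 × 0.08 = 3.44
  Midterm exam 47 × 0.09 = 4.23
  Problem sets 90.125 × 0.12 = 10.815
Sum = 72.765
72.765 is ≥ 71.5 and < 85 → Distinction

Distinction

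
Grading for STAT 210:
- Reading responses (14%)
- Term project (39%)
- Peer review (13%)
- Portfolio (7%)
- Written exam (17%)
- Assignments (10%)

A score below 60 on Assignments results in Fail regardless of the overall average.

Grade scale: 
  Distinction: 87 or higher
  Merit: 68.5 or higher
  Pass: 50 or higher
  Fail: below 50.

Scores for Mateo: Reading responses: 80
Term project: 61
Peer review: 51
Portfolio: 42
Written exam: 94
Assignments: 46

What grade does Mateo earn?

Assignments score 46 < 60: minimum not met.
Weighted total:
  Reading responses 80 × 0.14 = 11.2
  Term project 61 × 0.39 = 23.79
  Peer review 51 × 0.13 = 6.63
  Portfolio 42 × 0.07 = 2.94
  Written exam 94 × 0.17 = 15.98
  Assignments 46 × 0.1 = 4.6
Sum = 65.14
Because the Assignments minimum was not met, the result is Fail.

Fail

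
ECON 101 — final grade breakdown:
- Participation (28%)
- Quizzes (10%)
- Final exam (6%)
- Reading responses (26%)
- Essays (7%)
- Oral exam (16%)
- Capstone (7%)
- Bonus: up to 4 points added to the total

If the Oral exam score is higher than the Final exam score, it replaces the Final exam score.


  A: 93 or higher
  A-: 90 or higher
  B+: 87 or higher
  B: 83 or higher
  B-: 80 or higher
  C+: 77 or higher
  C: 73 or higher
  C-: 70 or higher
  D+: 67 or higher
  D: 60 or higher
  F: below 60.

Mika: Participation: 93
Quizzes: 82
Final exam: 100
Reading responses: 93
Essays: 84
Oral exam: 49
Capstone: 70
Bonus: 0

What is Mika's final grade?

Oral exam (49) ≤ Final exam (100), so Final exam stays at 100.
Weighted total:
  Participation 93 × 0.28 = 26.04
  Quizzes 82 × 0.1 = 8.2
  Final exam 100 × 0.06 = 6
  Reading responses 93 × 0.26 = 24.18
  Essays 84 × 0.07 = 5.88
  Oral exam 49 × 0.16 = 7.84
  Capstone 70 × 0.07 = 4.9
Sum = 83.04
Bonus: 83.04 + 0 = 83.04
83.04 is ≥ 83 and < 87 → B

B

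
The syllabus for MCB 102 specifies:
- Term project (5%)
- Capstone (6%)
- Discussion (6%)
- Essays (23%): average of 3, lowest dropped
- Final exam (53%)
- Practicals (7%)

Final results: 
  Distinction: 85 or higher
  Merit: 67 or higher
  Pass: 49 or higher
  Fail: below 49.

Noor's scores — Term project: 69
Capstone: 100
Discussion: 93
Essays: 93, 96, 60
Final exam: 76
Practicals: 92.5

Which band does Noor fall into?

Essays: drop 60 → average of remaining 2 = 189/2 = 94.5
Weighted total:
  Term project 69 × 0.05 = 3.45
  Capstone 100 × 0.06 = 6
  Discussion 93 × 0.06 = 5.58
  Essays 94.5 × 0.23 = 21.735
  Final exam 76 × 0.53 = 40.28
  Practicals 92.5 × 0.07 = 6.475
Sum = 83.52
83.52 is ≥ 67 and < 85 → Merit

Merit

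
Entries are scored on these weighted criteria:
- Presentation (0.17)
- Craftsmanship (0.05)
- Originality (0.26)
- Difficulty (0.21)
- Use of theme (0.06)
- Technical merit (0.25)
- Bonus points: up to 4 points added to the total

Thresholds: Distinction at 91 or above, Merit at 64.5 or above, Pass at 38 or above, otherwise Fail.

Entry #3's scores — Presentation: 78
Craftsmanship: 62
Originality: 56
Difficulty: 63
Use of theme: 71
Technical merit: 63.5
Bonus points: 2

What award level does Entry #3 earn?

Weighted total:
  Presentation 78 × 0.17 = 13.26
  Craftsmanship 62 × 0.05 = 3.1
  Originality 56 × 0.26 = 14.56
  Difficulty 63 × 0.21 = 13.23
  Use of theme 71 × 0.06 = 4.26
  Technical merit 63.5 × 0.25 = 15.875
Sum = 64.285
Bonus points: 64.285 + 2 = 66.285
66.285 is ≥ 64.5 and < 91 → Merit

Merit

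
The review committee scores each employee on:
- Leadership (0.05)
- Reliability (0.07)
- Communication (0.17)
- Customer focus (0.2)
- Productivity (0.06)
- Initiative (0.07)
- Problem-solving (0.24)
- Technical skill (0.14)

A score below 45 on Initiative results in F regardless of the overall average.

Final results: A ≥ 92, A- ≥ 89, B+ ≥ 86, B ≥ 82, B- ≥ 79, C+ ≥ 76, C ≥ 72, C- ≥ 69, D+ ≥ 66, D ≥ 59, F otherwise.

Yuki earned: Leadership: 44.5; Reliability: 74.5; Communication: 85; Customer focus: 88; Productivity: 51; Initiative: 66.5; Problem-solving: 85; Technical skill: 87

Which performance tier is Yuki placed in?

Initiative score 66.5 ≥ 45: minimum met.
Weighted total:
  Leadership 44.5 × 0.05 = 2.225
  Reliability 74.5 × 0.07 = 5.215
  Communication 85 × 0.17 = 14.45
  Customer focus 88 × 0.2 = 17.6
  Productivity 51 × 0.06 = 3.06
  Initiative 66.5 × 0.07 = 4.655
  Problem-solving 85 × 0.24 = 20.4
  Technical skill 87 × 0.14 = 12.18
Sum = 79.785
79.785 is ≥ 79 and < 82 → B-

B-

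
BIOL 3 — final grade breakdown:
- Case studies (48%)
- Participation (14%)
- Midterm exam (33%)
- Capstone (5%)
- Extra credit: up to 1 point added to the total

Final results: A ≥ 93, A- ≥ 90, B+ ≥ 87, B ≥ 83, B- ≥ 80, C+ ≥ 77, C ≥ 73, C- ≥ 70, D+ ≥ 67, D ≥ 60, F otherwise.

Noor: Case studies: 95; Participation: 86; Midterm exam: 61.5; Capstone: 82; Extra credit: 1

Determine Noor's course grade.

Weighted total:
  Case studies 95 × 0.48 = 45.6
  Participation 86 × 0.14 = 12.04
  Midterm exam 61.5 × 0.33 = 20.295
  Capstone 82 × 0.05 = 4.1
Sum = 82.035
Extra credit: 82.035 + 1 = 83.035
83.035 is ≥ 83 and < 87 → B

B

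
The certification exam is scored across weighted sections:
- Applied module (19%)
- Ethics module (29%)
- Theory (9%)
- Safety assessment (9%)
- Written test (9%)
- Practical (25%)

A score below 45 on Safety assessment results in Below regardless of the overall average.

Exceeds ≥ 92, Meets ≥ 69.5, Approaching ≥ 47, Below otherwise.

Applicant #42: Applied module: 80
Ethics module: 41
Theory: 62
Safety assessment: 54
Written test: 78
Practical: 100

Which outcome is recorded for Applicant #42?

Safety assessment score 54 ≥ 45: minimum met.
Weighted total:
  Applied module 80 × 0.19 = 15.2
  Ethics module 41 × 0.29 = 11.89
  Theory 62 × 0.09 = 5.58
  Safety assessment 54 × 0.09 = 4.86
  Written test 78 × 0.09 = 7.02
  Practical 100 × 0.25 = 25
Sum = 69.55
69.55 is ≥ 69.5 and < 92 → Meets

Meets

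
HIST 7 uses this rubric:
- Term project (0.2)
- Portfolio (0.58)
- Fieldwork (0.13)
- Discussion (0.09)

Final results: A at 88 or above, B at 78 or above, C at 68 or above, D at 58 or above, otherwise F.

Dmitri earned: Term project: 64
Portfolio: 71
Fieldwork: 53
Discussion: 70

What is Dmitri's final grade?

D

Weighted total:
  Term project 64 × 0.2 = 12.8
  Portfolio 71 × 0.58 = 41.18
  Fieldwork 53 × 0.13 = 6.89
  Discussion 70 × 0.09 = 6.3
Sum = 67.17
67.17 is ≥ 58 and < 68 → D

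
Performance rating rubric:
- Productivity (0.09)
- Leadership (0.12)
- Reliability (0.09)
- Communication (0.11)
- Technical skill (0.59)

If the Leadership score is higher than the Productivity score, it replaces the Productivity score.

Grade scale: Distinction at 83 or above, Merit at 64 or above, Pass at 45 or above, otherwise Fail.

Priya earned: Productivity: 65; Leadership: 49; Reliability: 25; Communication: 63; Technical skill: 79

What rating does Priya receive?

Leadership (49) ≤ Productivity (65), so Productivity stays at 65.
Weighted total:
  Productivity 65 × 0.09 = 5.85
  Leadership 49 × 0.12 = 5.88
  Reliability 25 × 0.09 = 2.25
  Communication 63 × 0.11 = 6.93
  Technical skill 79 × 0.59 = 46.61
Sum = 67.52
67.52 is ≥ 64 and < 83 → Merit

Merit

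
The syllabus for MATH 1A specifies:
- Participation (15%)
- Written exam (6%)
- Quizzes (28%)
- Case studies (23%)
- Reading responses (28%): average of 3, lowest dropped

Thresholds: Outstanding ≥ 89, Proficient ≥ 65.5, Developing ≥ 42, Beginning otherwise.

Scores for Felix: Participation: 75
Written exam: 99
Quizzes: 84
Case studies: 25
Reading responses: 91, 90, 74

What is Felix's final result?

Proficient

Reading responses: drop 74 → average of remaining 2 = 181/2 = 90.5
Weighted total:
  Participation 75 × 0.15 = 11.25
  Written exam 99 × 0.06 = 5.94
  Quizzes 84 × 0.28 = 23.52
  Case studies 25 × 0.23 = 5.75
  Reading responses 90.5 × 0.28 = 25.34
Sum = 71.8
71.8 is ≥ 65.5 and < 89 → Proficient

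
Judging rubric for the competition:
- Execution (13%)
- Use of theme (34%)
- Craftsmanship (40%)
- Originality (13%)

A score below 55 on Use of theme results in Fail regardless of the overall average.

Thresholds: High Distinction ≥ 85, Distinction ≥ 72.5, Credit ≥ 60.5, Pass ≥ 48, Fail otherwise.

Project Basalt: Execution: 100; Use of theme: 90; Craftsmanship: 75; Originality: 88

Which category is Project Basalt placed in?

Use of theme score 90 ≥ 55: minimum met.
Weighted total:
  Execution 100 × 0.13 = 13
  Use of theme 90 × 0.34 = 30.6
  Craftsmanship 75 × 0.4 = 30
  Originality 88 × 0.13 = 11.44
Sum = 85.04
85.04 ≥ 85 → High Distinction

High Distinction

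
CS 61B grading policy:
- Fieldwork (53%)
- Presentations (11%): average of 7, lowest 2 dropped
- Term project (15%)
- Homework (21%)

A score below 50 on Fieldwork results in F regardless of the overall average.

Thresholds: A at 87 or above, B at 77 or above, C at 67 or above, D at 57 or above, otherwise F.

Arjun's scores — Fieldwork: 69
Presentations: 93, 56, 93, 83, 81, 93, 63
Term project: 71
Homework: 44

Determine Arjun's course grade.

Presentations: drop 56, 63 → average of remaining 5 = 443/5 = 88.6
Fieldwork score 69 ≥ 50: minimum met.
Weighted total:
  Fieldwork 69 × 0.53 = 36.57
  Presentations 88.6 × 0.11 = 9.746
  Term project 71 × 0.15 = 10.65
  Homework 44 × 0.21 = 9.24
Sum = 66.206
66.206 is ≥ 57 and < 67 → D

D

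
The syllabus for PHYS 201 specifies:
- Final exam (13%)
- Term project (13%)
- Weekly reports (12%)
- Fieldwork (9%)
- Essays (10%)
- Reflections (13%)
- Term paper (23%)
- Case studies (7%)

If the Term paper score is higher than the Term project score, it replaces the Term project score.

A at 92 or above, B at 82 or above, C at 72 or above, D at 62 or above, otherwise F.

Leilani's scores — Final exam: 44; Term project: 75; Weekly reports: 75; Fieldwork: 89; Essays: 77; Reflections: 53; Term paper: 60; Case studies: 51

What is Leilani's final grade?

Term paper (60) ≤ Term project (75), so Term project stays at 75.
Weighted total:
  Final exam 44 × 0.13 = 5.72
  Term project 75 × 0.13 = 9.75
  Weekly reports 75 × 0.12 = 9
  Fieldwork 89 × 0.09 = 8.01
  Essays 77 × 0.1 = 7.7
  Reflections 53 × 0.13 = 6.89
  Term paper 60 × 0.23 = 13.8
  Case studies 51 × 0.07 = 3.57
Sum = 64.44
64.44 is ≥ 62 and < 72 → D

D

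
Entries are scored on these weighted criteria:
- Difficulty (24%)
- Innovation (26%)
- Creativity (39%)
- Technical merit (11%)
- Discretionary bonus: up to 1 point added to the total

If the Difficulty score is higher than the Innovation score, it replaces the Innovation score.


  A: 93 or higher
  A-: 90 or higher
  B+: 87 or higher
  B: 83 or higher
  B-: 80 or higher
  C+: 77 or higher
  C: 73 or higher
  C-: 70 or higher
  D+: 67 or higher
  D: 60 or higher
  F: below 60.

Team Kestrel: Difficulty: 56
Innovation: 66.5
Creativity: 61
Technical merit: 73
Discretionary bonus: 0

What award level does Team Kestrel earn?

Difficulty (56) ≤ Innovation (66.5), so Innovation stays at 66.5.
Weighted total:
  Difficulty 56 × 0.24 = 13.44
  Innovation 66.5 × 0.26 = 17.29
  Creativity 61 × 0.39 = 23.79
  Technical merit 73 × 0.11 = 8.03
Sum = 62.55
Discretionary bonus: 62.55 + 0 = 62.55
62.55 is ≥ 60 and < 67 → D

D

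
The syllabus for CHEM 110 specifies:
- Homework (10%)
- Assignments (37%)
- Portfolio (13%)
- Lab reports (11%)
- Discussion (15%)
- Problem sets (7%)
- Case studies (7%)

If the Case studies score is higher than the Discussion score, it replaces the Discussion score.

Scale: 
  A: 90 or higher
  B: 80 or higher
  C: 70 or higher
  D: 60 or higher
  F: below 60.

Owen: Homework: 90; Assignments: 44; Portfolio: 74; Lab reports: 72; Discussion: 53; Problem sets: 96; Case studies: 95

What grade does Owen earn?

C

Case studies (95) > Discussion (53), so Discussion counts as 95.
Weighted total:
  Homework 90 × 0.1 = 9
  Assignments 44 × 0.37 = 16.28
  Portfolio 74 × 0.13 = 9.62
  Lab reports 72 × 0.11 = 7.92
  Discussion 95 × 0.15 = 14.25
  Problem sets 96 × 0.07 = 6.72
  Case studies 95 × 0.07 = 6.65
Sum = 70.44
70.44 is ≥ 70 and < 80 → C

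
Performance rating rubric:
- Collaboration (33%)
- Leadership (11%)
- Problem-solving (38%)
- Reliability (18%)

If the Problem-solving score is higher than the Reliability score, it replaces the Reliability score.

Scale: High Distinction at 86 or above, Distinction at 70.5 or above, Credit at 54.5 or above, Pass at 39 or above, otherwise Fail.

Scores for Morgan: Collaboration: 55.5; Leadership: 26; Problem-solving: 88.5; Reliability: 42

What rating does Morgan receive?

Distinction

Problem-solving (88.5) > Reliability (42), so Reliability counts as 88.5.
Weighted total:
  Collaboration 55.5 × 0.33 = 18.315
  Leadership 26 × 0.11 = 2.86
  Problem-solving 88.5 × 0.38 = 33.63
  Reliability 88.5 × 0.18 = 15.93
Sum = 70.735
70.735 is ≥ 70.5 and < 86 → Distinction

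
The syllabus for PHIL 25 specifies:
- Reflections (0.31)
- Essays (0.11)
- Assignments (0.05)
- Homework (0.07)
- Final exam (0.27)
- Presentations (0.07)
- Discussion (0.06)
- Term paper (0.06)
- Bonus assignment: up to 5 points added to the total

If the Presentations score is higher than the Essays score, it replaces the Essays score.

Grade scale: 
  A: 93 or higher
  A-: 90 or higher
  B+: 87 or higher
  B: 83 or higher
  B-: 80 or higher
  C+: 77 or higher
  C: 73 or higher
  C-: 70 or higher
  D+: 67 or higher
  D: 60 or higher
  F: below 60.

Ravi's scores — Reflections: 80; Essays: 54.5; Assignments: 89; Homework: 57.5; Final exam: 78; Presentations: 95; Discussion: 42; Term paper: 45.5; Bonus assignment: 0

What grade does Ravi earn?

C

Presentations (95) > Essays (54.5), so Essays counts as 95.
Weighted total:
  Reflections 80 × 0.31 = 24.8
  Essays 95 × 0.11 = 10.45
  Assignments 89 × 0.05 = 4.45
  Homework 57.5 × 0.07 = 4.025
  Final exam 78 × 0.27 = 21.06
  Presentations 95 × 0.07 = 6.65
  Discussion 42 × 0.06 = 2.52
  Term paper 45.5 × 0.06 = 2.73
Sum = 76.685
Bonus assignment: 76.685 + 0 = 76.685
76.685 is ≥ 73 and < 77 → C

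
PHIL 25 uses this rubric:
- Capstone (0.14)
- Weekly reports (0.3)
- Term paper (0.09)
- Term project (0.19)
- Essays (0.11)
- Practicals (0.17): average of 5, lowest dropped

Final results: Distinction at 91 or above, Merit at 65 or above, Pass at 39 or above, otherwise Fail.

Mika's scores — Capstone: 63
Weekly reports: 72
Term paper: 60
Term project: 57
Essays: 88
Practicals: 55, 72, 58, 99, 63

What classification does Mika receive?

Merit

Practicals: drop 55 → average of remaining 4 = 292/4 = 73
Weighted total:
  Capstone 63 × 0.14 = 8.82
  Weekly reports 72 × 0.3 = 21.6
  Term paper 60 × 0.09 = 5.4
  Term project 57 × 0.19 = 10.83
  Essays 88 × 0.11 = 9.68
  Practicals 73 × 0.17 = 12.41
Sum = 68.74
68.74 is ≥ 65 and < 91 → Merit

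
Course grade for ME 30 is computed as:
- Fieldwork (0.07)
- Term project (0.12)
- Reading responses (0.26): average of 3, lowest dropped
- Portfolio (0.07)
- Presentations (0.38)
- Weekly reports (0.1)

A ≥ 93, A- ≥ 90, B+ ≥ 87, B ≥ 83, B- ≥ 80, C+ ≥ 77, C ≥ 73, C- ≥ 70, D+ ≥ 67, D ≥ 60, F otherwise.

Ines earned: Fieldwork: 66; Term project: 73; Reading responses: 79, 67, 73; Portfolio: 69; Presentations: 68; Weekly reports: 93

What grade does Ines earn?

C

Reading responses: drop 67 → average of remaining 2 = 152/2 = 76
Weighted total:
  Fieldwork 66 × 0.07 = 4.62
  Term project 73 × 0.12 = 8.76
  Reading responses 76 × 0.26 = 19.76
  Portfolio 69 × 0.07 = 4.83
  Presentations 68 × 0.38 = 25.84
  Weekly reports 93 × 0.1 = 9.3
Sum = 73.11
73.11 is ≥ 73 and < 77 → C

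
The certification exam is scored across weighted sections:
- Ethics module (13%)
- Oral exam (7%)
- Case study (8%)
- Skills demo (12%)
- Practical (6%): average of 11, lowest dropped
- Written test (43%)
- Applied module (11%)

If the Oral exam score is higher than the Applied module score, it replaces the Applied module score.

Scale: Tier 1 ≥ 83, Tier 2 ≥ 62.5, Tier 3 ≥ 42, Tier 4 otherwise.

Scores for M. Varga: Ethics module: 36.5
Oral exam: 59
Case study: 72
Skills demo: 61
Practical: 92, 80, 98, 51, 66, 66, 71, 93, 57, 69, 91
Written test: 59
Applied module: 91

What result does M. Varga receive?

Tier 3

Practical: drop 51 → average of remaining 10 = 783/10 = 78.3
Oral exam (59) ≤ Applied module (91), so Applied module stays at 91.
Weighted total:
  Ethics module 36.5 × 0.13 = 4.745
  Oral exam 59 × 0.07 = 4.13
  Case study 72 × 0.08 = 5.76
  Skills demo 61 × 0.12 = 7.32
  Practical 78.3 × 0.06 = 4.698
  Written test 59 × 0.43 = 25.37
  Applied module 91 × 0.11 = 10.01
Sum = 62.033
62.033 is ≥ 42 and < 62.5 → Tier 3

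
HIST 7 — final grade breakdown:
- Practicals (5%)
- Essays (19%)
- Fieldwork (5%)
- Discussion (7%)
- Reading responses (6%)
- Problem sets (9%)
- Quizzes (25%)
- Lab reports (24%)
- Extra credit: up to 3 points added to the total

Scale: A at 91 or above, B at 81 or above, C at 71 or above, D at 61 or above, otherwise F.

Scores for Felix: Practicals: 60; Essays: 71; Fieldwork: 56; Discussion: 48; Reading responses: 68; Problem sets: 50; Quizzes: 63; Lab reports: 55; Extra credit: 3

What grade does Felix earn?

D

Weighted total:
  Practicals 60 × 0.05 = 3
  Essays 71 × 0.19 = 13.49
  Fieldwork 56 × 0.05 = 2.8
  Discussion 48 × 0.07 = 3.36
  Reading responses 68 × 0.06 = 4.08
  Problem sets 50 × 0.09 = 4.5
  Quizzes 63 × 0.25 = 15.75
  Lab reports 55 × 0.24 = 13.2
Sum = 60.18
Extra credit: 60.18 + 3 = 63.18
63.18 is ≥ 61 and < 71 → D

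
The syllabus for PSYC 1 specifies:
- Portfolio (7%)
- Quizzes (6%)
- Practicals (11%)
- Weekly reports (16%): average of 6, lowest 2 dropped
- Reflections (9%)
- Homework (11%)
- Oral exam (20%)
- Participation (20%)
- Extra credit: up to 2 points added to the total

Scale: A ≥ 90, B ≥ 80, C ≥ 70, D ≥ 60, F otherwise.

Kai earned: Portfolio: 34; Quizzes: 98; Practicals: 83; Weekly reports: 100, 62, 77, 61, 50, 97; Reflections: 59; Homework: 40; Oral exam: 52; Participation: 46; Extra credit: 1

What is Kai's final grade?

Weekly reports: drop 50, 61 → average of remaining 4 = 336/4 = 84
Weighted total:
  Portfolio 34 × 0.07 = 2.38
  Quizzes 98 × 0.06 = 5.88
  Practicals 83 × 0.11 = 9.13
  Weekly reports 84 × 0.16 = 13.44
  Reflections 59 × 0.09 = 5.31
  Homework 40 × 0.11 = 4.4
  Oral exam 52 × 0.2 = 10.4
  Participation 46 × 0.2 = 9.2
Sum = 60.14
Extra credit: 60.14 + 1 = 61.14
61.14 is ≥ 60 and < 70 → D

D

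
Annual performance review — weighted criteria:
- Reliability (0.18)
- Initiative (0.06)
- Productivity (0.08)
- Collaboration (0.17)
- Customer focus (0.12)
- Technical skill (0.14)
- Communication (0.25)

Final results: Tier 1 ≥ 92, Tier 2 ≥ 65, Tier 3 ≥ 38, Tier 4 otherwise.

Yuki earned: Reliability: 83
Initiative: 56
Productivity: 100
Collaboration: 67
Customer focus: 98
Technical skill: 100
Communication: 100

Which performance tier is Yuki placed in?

Tier 2

Weighted total:
  Reliability 83 × 0.18 = 14.94
  Initiative 56 × 0.06 = 3.36
  Productivity 100 × 0.08 = 8
  Collaboration 67 × 0.17 = 11.39
  Customer focus 98 × 0.12 = 11.76
  Technical skill 100 × 0.14 = 14
  Communication 100 × 0.25 = 25
Sum = 88.45
88.45 is ≥ 65 and < 92 → Tier 2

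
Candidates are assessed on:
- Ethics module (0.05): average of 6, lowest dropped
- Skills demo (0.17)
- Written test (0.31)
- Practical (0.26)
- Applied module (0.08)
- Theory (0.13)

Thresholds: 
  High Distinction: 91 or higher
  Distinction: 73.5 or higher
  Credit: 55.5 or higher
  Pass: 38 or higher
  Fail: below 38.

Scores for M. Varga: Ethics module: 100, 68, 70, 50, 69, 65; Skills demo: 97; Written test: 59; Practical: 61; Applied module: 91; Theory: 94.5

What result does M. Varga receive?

Ethics module: drop 50 → average of remaining 5 = 372/5 = 74.4
Weighted total:
  Ethics module 74.4 × 0.05 = 3.72
  Skills demo 97 × 0.17 = 16.49
  Written test 59 × 0.31 = 18.29
  Practical 61 × 0.26 = 15.86
  Applied module 91 × 0.08 = 7.28
  Theory 94.5 × 0.13 = 12.285
Sum = 73.925
73.925 is ≥ 73.5 and < 91 → Distinction

Distinction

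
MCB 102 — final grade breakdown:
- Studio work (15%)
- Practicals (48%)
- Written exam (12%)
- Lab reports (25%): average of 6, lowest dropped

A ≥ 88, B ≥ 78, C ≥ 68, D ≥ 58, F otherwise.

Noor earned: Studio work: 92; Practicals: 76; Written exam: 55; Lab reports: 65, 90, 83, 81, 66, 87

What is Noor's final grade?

C

Lab reports: drop 65 → average of remaining 5 = 407/5 = 81.4
Weighted total:
  Studio work 92 × 0.15 = 13.8
  Practicals 76 × 0.48 = 36.48
  Written exam 55 × 0.12 = 6.6
  Lab reports 81.4 × 0.25 = 20.35
Sum = 77.23
77.23 is ≥ 68 and < 78 → C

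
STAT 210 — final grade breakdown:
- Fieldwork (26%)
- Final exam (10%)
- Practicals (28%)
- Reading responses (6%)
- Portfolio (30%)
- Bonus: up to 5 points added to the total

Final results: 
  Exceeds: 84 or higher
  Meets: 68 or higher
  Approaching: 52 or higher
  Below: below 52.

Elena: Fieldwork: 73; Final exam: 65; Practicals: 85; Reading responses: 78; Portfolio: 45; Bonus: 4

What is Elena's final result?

Meets

Weighted total:
  Fieldwork 73 × 0.26 = 18.98
  Final exam 65 × 0.1 = 6.5
  Practicals 85 × 0.28 = 23.8
  Reading responses 78 × 0.06 = 4.68
  Portfolio 45 × 0.3 = 13.5
Sum = 67.46
Bonus: 67.46 + 4 = 71.46
71.46 is ≥ 68 and < 84 → Meets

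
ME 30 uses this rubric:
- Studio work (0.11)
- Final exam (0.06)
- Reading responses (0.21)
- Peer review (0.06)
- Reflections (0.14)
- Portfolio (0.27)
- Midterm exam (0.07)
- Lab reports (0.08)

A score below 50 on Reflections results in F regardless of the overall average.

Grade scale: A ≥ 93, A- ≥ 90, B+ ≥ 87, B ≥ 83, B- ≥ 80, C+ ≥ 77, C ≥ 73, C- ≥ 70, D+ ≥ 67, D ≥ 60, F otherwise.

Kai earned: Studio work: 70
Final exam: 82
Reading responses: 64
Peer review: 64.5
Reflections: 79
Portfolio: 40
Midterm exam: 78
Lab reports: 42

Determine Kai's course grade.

D

Reflections score 79 ≥ 50: minimum met.
Weighted total:
  Studio work 70 × 0.11 = 7.7
  Final exam 82 × 0.06 = 4.92
  Reading responses 64 × 0.21 = 13.44
  Peer review 64.5 × 0.06 = 3.87
  Reflections 79 × 0.14 = 11.06
  Portfolio 40 × 0.27 = 10.8
  Midterm exam 78 × 0.07 = 5.46
  Lab reports 42 × 0.08 = 3.36
Sum = 60.61
60.61 is ≥ 60 and < 67 → D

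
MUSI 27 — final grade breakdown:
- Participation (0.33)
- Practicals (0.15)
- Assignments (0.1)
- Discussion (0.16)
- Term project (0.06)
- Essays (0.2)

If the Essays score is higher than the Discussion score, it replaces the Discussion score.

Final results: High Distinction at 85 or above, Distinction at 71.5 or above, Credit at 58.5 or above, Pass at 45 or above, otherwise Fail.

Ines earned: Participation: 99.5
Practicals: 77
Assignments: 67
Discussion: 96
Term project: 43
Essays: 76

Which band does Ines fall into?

Distinction

Essays (76) ≤ Discussion (96), so Discussion stays at 96.
Weighted total:
  Participation 99.5 × 0.33 = 32.835
  Practicals 77 × 0.15 = 11.55
  Assignments 67 × 0.1 = 6.7
  Discussion 96 × 0.16 = 15.36
  Term project 43 × 0.06 = 2.58
  Essays 76 × 0.2 = 15.2
Sum = 84.225
84.225 is ≥ 71.5 and < 85 → Distinction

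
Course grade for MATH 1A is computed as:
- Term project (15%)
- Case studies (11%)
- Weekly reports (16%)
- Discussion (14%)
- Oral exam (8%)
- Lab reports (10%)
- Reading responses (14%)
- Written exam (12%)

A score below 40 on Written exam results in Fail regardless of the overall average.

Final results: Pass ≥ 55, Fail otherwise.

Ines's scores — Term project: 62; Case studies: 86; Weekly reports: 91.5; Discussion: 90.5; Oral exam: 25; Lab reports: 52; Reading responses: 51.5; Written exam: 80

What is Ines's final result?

Pass

Written exam score 80 ≥ 40: minimum met.
Weighted total:
  Term project 62 × 0.15 = 9.3
  Case studies 86 × 0.11 = 9.46
  Weekly reports 91.5 × 0.16 = 14.64
  Discussion 90.5 × 0.14 = 12.67
  Oral exam 25 × 0.08 = 2
  Lab reports 52 × 0.1 = 5.2
  Reading responses 51.5 × 0.14 = 7.21
  Written exam 80 × 0.12 = 9.6
Sum = 70.08
70.08 ≥ 55 → Pass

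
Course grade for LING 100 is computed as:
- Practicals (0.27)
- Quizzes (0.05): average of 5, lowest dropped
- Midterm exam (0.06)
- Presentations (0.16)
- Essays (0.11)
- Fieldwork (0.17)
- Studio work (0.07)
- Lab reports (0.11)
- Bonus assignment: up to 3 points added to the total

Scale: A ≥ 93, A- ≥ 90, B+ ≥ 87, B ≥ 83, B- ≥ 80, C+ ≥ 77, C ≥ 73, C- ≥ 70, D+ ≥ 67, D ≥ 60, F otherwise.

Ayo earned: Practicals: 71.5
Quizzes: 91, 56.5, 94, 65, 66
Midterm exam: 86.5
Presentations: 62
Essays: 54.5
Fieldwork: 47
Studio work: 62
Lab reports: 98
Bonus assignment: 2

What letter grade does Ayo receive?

D+

Quizzes: drop 56.5 → average of remaining 4 = 316/4 = 79
Weighted total:
  Practicals 71.5 × 0.27 = 19.305
  Quizzes 79 × 0.05 = 3.95
  Midterm exam 86.5 × 0.06 = 5.19
  Presentations 62 × 0.16 = 9.92
  Essays 54.5 × 0.11 = 5.995
  Fieldwork 47 × 0.17 = 7.99
  Studio work 62 × 0.07 = 4.34
  Lab reports 98 × 0.11 = 10.78
Sum = 67.47
Bonus assignment: 67.47 + 2 = 69.47
69.47 is ≥ 67 and < 70 → D+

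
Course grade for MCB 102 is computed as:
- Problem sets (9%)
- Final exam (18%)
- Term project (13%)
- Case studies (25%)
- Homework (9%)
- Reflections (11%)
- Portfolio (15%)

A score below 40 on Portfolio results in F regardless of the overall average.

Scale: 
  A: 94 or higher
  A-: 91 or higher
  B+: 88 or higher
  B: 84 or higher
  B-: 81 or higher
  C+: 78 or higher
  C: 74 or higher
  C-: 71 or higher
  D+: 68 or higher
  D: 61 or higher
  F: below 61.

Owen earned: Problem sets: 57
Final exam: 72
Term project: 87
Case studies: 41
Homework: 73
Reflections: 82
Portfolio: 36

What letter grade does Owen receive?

F

Portfolio score 36 < 40: minimum not met.
Weighted total:
  Problem sets 57 × 0.09 = 5.13
  Final exam 72 × 0.18 = 12.96
  Term project 87 × 0.13 = 11.31
  Case studies 41 × 0.25 = 10.25
  Homework 73 × 0.09 = 6.57
  Reflections 82 × 0.11 = 9.02
  Portfolio 36 × 0.15 = 5.4
Sum = 60.64
Because the Portfolio minimum was not met, the result is F.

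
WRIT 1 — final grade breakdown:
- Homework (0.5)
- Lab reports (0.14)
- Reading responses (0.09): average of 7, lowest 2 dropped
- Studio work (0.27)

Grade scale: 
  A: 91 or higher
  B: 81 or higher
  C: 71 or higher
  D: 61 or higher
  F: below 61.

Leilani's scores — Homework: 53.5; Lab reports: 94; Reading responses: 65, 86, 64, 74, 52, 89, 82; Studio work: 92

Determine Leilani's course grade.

Reading responses: drop 52, 64 → average of remaining 5 = 396/5 = 79.2
Weighted total:
  Homework 53.5 × 0.5 = 26.75
  Lab reports 94 × 0.14 = 13.16
  Reading responses 79.2 × 0.09 = 7.128
  Studio work 92 × 0.27 = 24.84
Sum = 71.878
71.878 is ≥ 71 and < 81 → C

C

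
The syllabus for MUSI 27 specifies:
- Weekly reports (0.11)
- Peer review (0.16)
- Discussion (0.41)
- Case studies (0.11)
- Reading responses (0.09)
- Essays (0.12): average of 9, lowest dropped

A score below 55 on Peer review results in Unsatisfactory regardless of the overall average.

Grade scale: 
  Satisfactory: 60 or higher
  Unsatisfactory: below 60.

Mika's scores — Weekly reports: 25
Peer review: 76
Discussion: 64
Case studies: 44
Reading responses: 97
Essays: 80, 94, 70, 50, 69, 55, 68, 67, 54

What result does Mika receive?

Satisfactory

Essays: drop 50 → average of remaining 8 = 557/8 = 69.625
Peer review score 76 ≥ 55: minimum met.
Weighted total:
  Weekly reports 25 × 0.11 = 2.75
  Peer review 76 × 0.16 = 12.16
  Discussion 64 × 0.41 = 26.24
  Case studies 44 × 0.11 = 4.84
  Reading responses 97 × 0.09 = 8.73
  Essays 69.625 × 0.12 = 8.355
Sum = 63.075
63.075 ≥ 60 → Satisfactory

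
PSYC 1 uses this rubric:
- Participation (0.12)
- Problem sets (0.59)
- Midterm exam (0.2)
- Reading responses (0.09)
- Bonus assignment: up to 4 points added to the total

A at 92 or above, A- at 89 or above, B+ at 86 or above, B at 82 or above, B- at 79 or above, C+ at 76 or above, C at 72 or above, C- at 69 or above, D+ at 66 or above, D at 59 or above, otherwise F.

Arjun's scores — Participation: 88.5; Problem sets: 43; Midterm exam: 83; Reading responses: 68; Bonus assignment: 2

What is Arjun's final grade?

Weighted total:
  Participation 88.5 × 0.12 = 10.62
  Problem sets 43 × 0.59 = 25.37
  Midterm exam 83 × 0.2 = 16.6
  Reading responses 68 × 0.09 = 6.12
Sum = 58.71
Bonus assignment: 58.71 + 2 = 60.71
60.71 is ≥ 59 and < 66 → D

D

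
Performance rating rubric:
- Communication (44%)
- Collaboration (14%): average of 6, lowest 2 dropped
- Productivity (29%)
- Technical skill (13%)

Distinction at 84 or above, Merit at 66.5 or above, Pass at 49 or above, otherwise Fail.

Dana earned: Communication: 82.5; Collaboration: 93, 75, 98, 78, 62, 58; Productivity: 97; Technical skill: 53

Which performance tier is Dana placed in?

Collaboration: drop 58, 62 → average of remaining 4 = 344/4 = 86
Weighted total:
  Communication 82.5 × 0.44 = 36.3
  Collaboration 86 × 0.14 = 12.04
  Productivity 97 × 0.29 = 28.13
  Technical skill 53 × 0.13 = 6.89
Sum = 83.36
83.36 is ≥ 66.5 and < 84 → Merit

Merit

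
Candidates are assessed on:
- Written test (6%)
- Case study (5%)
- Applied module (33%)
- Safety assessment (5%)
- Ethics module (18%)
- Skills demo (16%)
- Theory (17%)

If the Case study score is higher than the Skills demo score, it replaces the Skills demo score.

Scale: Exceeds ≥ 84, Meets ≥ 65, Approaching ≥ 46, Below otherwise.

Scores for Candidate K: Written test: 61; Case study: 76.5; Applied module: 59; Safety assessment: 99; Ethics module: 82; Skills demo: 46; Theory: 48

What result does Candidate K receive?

Meets

Case study (76.5) > Skills demo (46), so Skills demo counts as 76.5.
Weighted total:
  Written test 61 × 0.06 = 3.66
  Case study 76.5 × 0.05 = 3.825
  Applied module 59 × 0.33 = 19.47
  Safety assessment 99 × 0.05 = 4.95
  Ethics module 82 × 0.18 = 14.76
  Skills demo 76.5 × 0.16 = 12.24
  Theory 48 × 0.17 = 8.16
Sum = 67.065
67.065 is ≥ 65 and < 84 → Meets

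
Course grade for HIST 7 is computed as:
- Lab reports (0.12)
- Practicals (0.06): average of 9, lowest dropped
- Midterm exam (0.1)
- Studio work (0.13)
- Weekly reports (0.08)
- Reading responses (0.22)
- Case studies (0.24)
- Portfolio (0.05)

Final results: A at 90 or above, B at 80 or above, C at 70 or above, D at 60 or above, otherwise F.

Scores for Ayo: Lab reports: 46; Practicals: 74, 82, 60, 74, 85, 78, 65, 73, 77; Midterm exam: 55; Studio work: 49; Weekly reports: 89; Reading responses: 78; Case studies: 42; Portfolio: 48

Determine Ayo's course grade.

F

Practicals: drop 60 → average of remaining 8 = 608/8 = 76
Weighted total:
  Lab reports 46 × 0.12 = 5.52
  Practicals 76 × 0.06 = 4.56
  Midterm exam 55 × 0.1 = 5.5
  Studio work 49 × 0.13 = 6.37
  Weekly reports 89 × 0.08 = 7.12
  Reading responses 78 × 0.22 = 17.16
  Case studies 42 × 0.24 = 10.08
  Portfolio 48 × 0.05 = 2.4
Sum = 58.71
58.71 < 60 → F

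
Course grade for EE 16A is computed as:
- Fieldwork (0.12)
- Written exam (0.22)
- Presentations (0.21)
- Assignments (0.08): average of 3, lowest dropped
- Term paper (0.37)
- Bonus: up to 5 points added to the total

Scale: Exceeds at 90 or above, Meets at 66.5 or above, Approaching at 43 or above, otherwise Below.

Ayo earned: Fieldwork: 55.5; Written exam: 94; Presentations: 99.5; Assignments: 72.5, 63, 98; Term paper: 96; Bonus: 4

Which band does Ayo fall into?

Exceeds

Assignments: drop 63 → average of remaining 2 = 170.5/2 = 85.25
Weighted total:
  Fieldwork 55.5 × 0.12 = 6.66
  Written exam 94 × 0.22 = 20.68
  Presentations 99.5 × 0.21 = 20.895
  Assignments 85.25 × 0.08 = 6.82
  Term paper 96 × 0.37 = 35.52
Sum = 90.575
Bonus: 90.575 + 4 = 94.575
94.575 ≥ 90 → Exceeds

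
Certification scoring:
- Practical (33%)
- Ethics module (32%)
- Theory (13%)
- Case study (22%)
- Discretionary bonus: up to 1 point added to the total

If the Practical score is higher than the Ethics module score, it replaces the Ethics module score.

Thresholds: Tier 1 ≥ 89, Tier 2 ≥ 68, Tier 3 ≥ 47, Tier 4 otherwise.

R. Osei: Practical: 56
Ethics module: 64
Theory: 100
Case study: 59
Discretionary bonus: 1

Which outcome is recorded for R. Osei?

Tier 3

Practical (56) ≤ Ethics module (64), so Ethics module stays at 64.
Weighted total:
  Practical 56 × 0.33 = 18.48
  Ethics module 64 × 0.32 = 20.48
  Theory 100 × 0.13 = 13
  Case study 59 × 0.22 = 12.98
Sum = 64.94
Discretionary bonus: 64.94 + 1 = 65.94
65.94 is ≥ 47 and < 68 → Tier 3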